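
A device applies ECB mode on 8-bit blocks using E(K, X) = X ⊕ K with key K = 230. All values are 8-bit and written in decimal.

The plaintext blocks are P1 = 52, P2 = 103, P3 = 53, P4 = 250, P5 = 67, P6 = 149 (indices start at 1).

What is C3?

ECB encryption: C_i = E(K, P_i).
C3: E(K, 53) = 211.

C3 = 211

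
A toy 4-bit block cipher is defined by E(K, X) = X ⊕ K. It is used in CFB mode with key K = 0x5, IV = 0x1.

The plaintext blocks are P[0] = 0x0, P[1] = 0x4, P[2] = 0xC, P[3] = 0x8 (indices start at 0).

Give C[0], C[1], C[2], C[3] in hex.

CFB encryption: C_i = P_i ⊕ E(K, C_{i−1}), with C_{−1} = IV.
C[0]: E(K, 0x1) = 0x4; 0x0 ⊕ 0x4 = 0x4.
C[1]: E(K, 0x4) = 0x1; 0x4 ⊕ 0x1 = 0x5.
C[2]: E(K, 0x5) = 0x0; 0xC ⊕ 0x0 = 0xC.
C[3]: E(K, 0xC) = 0x9; 0x8 ⊕ 0x9 = 0x1.

C[0] = 0x4, C[1] = 0x5, C[2] = 0xC, C[3] = 0x1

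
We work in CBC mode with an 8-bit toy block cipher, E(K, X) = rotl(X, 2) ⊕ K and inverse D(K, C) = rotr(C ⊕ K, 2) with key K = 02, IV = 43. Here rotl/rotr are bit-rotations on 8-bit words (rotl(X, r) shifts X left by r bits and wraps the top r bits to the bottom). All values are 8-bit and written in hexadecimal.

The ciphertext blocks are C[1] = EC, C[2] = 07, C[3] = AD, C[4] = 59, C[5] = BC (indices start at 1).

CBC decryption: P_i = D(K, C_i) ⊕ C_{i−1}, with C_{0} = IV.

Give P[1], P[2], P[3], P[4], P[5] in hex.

P[1]: D(K, EC) = BB; BB ⊕ 43 = F8.
P[2]: D(K, 07) = 41; 41 ⊕ EC = AD.
P[3]: D(K, AD) = EB; EB ⊕ 07 = EC.
P[4]: D(K, 59) = D6; D6 ⊕ AD = 7B.
P[5]: D(K, BC) = AF; AF ⊕ 59 = F6.

P[1] = F8, P[2] = AD, P[3] = EC, P[4] = 7B, P[5] = F6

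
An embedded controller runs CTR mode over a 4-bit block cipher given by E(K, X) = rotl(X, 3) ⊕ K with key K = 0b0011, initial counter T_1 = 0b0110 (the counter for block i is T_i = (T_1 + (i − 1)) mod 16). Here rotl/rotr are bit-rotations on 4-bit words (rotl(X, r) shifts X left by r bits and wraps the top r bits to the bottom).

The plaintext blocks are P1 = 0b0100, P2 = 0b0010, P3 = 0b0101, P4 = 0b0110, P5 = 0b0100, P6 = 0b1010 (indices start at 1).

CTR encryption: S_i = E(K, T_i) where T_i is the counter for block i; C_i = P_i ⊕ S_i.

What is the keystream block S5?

C1: T = 0b0110, S = E(K, T) = 0b0000; 0b0100 ⊕ 0b0000 = 0b0100.
C2: T = 0b0111, S = E(K, T) = 0b1000; 0b0010 ⊕ 0b1000 = 0b1010.
C3: T = 0b1000, S = E(K, T) = 0b0111; 0b0101 ⊕ 0b0111 = 0b0010.
C4: T = 0b1001, S = E(K, T) = 0b1111; 0b0110 ⊕ 0b1111 = 0b1001.
C5: T = 0b1010, S = E(K, T) = 0b0110; 0b0100 ⊕ 0b0110 = 0b0010.
So S5 = 0b0110.

0b0110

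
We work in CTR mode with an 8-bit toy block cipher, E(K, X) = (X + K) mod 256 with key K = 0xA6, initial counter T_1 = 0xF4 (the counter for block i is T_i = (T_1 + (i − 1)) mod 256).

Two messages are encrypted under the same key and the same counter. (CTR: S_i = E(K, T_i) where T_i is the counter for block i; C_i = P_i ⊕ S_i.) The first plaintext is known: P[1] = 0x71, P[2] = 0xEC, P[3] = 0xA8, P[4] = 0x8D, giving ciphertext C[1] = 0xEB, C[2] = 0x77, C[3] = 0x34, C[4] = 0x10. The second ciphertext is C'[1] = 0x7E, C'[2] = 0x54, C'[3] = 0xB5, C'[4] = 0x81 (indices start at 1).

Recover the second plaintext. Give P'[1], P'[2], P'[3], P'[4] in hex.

P'[1] = 0xE4, P'[2] = 0xCF, P'[3] = 0x29, P'[4] = 0x1C

In CTR with a reused counter, both messages share the same keystream S_i, so C_i ⊕ C'_i = P_i ⊕ P'_i and thus P'_i = P_i ⊕ C_i ⊕ C'_i.
P'[1]: 0x71 ⊕ 0xEB ⊕ 0x7E = 0xE4.
P'[2]: 0xEC ⊕ 0x77 ⊕ 0x54 = 0xCF.
P'[3]: 0xA8 ⊕ 0x34 ⊕ 0xB5 = 0x29.
P'[4]: 0x8D ⊕ 0x10 ⊕ 0x81 = 0x1C.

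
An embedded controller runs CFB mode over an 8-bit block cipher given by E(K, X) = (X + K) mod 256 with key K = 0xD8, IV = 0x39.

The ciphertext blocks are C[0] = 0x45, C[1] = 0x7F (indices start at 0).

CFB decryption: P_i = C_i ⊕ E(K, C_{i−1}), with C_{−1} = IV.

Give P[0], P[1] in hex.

P[0] = 0x54, P[1] = 0x62

P[0]: E(K, 0x39) = 0x11; 0x45 ⊕ 0x11 = 0x54.
P[1]: E(K, 0x45) = 0x1D; 0x7F ⊕ 0x1D = 0x62.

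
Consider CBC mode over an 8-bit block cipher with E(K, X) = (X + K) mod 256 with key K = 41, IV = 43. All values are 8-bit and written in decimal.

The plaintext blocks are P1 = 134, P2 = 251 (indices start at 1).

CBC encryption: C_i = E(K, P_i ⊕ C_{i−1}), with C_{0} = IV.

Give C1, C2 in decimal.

C1: P1 ⊕ 43 = 173; E(K, 173) = 214.
C2: P2 ⊕ 214 = 45; E(K, 45) = 86.

C1 = 214, C2 = 86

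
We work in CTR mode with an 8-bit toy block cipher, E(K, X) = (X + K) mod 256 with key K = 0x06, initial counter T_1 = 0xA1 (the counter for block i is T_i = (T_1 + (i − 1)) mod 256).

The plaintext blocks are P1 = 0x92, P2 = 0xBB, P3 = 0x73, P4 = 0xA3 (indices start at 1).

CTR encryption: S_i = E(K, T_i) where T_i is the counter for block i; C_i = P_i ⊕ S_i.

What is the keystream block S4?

C1: T = 0xA1, S = E(K, T) = 0xA7; 0x92 ⊕ 0xA7 = 0x35.
C2: T = 0xA2, S = E(K, T) = 0xA8; 0xBB ⊕ 0xA8 = 0x13.
C3: T = 0xA3, S = E(K, T) = 0xA9; 0x73 ⊕ 0xA9 = 0xDA.
C4: T = 0xA4, S = E(K, T) = 0xAA; 0xA3 ⊕ 0xAA = 0x09.
So S4 = 0xAA.

0xAA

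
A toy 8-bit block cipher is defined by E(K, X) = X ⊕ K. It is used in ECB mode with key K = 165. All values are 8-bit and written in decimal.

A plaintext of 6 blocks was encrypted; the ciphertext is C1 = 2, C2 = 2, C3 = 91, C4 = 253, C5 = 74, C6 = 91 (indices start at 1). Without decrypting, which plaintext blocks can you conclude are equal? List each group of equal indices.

ECB encrypts each block independently with the same key, so equal ciphertext blocks imply equal plaintext blocks.
C1 = C2 = 2, so P1 = P2.
C3 = C6 = 91, so P3 = P6.

P1 = P2; P3 = P6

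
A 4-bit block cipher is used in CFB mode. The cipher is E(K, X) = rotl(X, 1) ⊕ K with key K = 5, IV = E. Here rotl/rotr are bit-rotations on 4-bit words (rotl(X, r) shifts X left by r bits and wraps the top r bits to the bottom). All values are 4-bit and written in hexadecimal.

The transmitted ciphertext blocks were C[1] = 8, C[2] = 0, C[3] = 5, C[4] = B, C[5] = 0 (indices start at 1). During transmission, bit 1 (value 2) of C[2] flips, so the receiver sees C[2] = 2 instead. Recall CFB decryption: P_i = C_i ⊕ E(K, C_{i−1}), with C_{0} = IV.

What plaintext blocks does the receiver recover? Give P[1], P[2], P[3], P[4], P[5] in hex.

P[1] = 0, P[2] = 6, P[3] = 4, P[4] = 4, P[5] = 2

Only C[2] changed, to 2. In CFB, a change in C_i flips the same bit in P_i and garbles P_{i+1}. Decrypting the received ciphertext:
P[1]: E(K, E) = 8; 8 ⊕ 8 = 0.
P[2]: E(K, 8) = 4; 2 ⊕ 4 = 6.
P[3]: E(K, 2) = 1; 5 ⊕ 1 = 4.
P[4]: E(K, 5) = F; B ⊕ F = 4.
P[5]: E(K, B) = 2; 0 ⊕ 2 = 2.
Blocks that differ from the original plaintext: P[2], P[3].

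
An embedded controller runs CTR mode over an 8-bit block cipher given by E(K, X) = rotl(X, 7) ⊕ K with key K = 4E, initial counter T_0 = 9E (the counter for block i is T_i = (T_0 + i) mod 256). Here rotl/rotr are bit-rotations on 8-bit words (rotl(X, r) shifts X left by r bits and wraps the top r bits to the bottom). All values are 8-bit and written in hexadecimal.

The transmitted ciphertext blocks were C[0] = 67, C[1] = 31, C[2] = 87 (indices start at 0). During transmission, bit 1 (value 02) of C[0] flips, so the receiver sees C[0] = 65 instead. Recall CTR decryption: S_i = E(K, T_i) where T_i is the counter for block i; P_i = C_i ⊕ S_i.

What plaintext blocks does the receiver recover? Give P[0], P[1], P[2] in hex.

P[0] = 64, P[1] = B0, P[2] = 99

Only C[0] changed, to 65. In CTR, a change in C_i flips the same bit in P_i only; the keystream is unaffected. Decrypting the received ciphertext:
P[0]: T = 9E, S = E(K, T) = 01; 65 ⊕ 01 = 64.
P[1]: T = 9F, S = E(K, T) = 81; 31 ⊕ 81 = B0.
P[2]: T = A0, S = E(K, T) = 1E; 87 ⊕ 1E = 99.
Blocks that differ from the original plaintext: P[0].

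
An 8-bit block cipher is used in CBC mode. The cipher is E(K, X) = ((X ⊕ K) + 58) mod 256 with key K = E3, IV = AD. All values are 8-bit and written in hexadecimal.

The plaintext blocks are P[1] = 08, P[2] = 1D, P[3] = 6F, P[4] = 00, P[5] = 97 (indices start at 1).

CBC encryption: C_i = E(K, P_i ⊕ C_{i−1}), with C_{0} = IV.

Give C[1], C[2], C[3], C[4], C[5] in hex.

C[1]: P[1] ⊕ AD = A5; E(K, A5) = 9E.
C[2]: P[2] ⊕ 9E = 83; E(K, 83) = B8.
C[3]: P[3] ⊕ B8 = D7; E(K, D7) = 8C.
C[4]: P[4] ⊕ 8C = 8C; E(K, 8C) = C7.
C[5]: P[5] ⊕ C7 = 50; E(K, 50) = 0B.

C[1] = 9E, C[2] = B8, C[3] = 8C, C[4] = C7, C[5] = 0B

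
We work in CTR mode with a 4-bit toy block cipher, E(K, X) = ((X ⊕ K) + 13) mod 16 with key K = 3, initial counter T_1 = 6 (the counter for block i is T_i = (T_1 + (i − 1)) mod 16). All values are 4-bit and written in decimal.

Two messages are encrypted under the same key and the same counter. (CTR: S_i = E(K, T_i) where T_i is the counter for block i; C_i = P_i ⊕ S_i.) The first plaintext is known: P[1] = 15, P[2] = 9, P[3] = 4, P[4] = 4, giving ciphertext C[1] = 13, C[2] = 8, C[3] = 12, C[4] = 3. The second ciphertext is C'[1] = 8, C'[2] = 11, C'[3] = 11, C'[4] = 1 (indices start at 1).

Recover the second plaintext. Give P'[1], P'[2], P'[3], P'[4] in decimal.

P'[1] = 10, P'[2] = 10, P'[3] = 3, P'[4] = 6

In CTR with a reused counter, both messages share the same keystream S_i, so C_i ⊕ C'_i = P_i ⊕ P'_i and thus P'_i = P_i ⊕ C_i ⊕ C'_i.
P'[1]: 15 ⊕ 13 ⊕ 8 = 10.
P'[2]: 9 ⊕ 8 ⊕ 11 = 10.
P'[3]: 4 ⊕ 12 ⊕ 11 = 3.
P'[4]: 4 ⊕ 3 ⊕ 1 = 6.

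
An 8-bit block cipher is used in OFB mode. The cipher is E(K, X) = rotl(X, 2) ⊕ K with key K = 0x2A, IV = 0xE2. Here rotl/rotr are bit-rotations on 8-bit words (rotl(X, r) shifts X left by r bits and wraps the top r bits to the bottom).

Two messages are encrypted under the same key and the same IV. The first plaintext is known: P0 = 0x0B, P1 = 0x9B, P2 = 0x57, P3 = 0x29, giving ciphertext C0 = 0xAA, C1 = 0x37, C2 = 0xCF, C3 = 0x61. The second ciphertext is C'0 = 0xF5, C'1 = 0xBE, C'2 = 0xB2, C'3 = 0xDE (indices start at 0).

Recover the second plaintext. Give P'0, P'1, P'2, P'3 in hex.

In OFB with a reused IV, both messages share the same keystream S_i, so C_i ⊕ C'_i = P_i ⊕ P'_i and thus P'_i = P_i ⊕ C_i ⊕ C'_i.
P'0: 0x0B ⊕ 0xAA ⊕ 0xF5 = 0x54.
P'1: 0x9B ⊕ 0x37 ⊕ 0xBE = 0x12.
P'2: 0x57 ⊕ 0xCF ⊕ 0xB2 = 0x2A.
P'3: 0x29 ⊕ 0x61 ⊕ 0xDE = 0x96.

P'0 = 0x54, P'1 = 0x12, P'2 = 0x2A, P'3 = 0x96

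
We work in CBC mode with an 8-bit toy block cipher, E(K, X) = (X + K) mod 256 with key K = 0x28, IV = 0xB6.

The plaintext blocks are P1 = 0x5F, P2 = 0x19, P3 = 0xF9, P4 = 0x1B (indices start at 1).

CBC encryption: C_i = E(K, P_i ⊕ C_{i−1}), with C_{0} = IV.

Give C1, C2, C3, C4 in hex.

C1: P1 ⊕ 0xB6 = 0xE9; E(K, 0xE9) = 0x11.
C2: P2 ⊕ 0x11 = 0x08; E(K, 0x08) = 0x30.
C3: P3 ⊕ 0x30 = 0xC9; E(K, 0xC9) = 0xF1.
C4: P4 ⊕ 0xF1 = 0xEA; E(K, 0xEA) = 0x12.

C1 = 0x11, C2 = 0x30, C3 = 0xF1, C4 = 0x12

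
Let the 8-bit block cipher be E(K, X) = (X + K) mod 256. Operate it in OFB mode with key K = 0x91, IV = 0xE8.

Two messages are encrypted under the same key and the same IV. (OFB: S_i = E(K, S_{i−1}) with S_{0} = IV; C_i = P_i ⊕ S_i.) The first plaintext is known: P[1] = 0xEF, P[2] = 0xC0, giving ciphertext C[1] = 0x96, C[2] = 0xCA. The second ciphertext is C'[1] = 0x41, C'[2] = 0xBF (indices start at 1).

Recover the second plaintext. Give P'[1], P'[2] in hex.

P'[1] = 0x38, P'[2] = 0xB5

In OFB with a reused IV, both messages share the same keystream S_i, so C_i ⊕ C'_i = P_i ⊕ P'_i and thus P'_i = P_i ⊕ C_i ⊕ C'_i.
P'[1]: 0xEF ⊕ 0x96 ⊕ 0x41 = 0x38.
P'[2]: 0xC0 ⊕ 0xCA ⊕ 0xBF = 0xB5.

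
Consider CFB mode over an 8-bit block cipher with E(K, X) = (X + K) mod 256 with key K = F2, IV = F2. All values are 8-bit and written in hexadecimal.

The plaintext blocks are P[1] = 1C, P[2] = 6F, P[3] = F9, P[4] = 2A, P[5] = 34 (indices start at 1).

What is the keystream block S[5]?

CFB encryption: C_i = P_i ⊕ E(K, C_{i−1}), with C_{0} = IV.
C[1]: E(K, F2) = E4; 1C ⊕ E4 = F8.
C[2]: E(K, F8) = EA; 6F ⊕ EA = 85.
C[3]: E(K, 85) = 77; F9 ⊕ 77 = 8E.
C[4]: E(K, 8E) = 80; 2A ⊕ 80 = AA.
C[5]: E(K, AA) = 9C; 34 ⊕ 9C = A8.
So S[5] = 9C.

9C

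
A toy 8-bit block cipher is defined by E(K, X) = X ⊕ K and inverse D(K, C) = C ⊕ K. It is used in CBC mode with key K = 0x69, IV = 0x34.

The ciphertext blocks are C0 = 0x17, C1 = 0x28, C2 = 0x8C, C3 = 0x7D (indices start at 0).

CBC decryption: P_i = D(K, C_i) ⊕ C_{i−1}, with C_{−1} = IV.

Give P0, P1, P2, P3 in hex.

P0: D(K, 0x17) = 0x7E; 0x7E ⊕ 0x34 = 0x4A.
P1: D(K, 0x28) = 0x41; 0x41 ⊕ 0x17 = 0x56.
P2: D(K, 0x8C) = 0xE5; 0xE5 ⊕ 0x28 = 0xCD.
P3: D(K, 0x7D) = 0x14; 0x14 ⊕ 0x8C = 0x98.

P0 = 0x4A, P1 = 0x56, P2 = 0xCD, P3 = 0x98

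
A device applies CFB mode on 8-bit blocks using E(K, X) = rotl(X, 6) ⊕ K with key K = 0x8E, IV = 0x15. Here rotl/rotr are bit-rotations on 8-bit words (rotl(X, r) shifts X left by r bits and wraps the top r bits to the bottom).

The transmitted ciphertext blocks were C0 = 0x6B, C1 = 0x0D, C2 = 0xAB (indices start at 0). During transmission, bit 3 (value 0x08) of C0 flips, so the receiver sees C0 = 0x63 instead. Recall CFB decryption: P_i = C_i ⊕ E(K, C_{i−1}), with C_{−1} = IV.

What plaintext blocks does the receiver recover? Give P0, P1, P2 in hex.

P0 = 0xA8, P1 = 0x5B, P2 = 0x66

Only C0 changed, to 0x63. In CFB, a change in C_i flips the same bit in P_i and garbles P_{i+1}. Decrypting the received ciphertext:
P0: E(K, 0x15) = 0xCB; 0x63 ⊕ 0xCB = 0xA8.
P1: E(K, 0x63) = 0x56; 0x0D ⊕ 0x56 = 0x5B.
P2: E(K, 0x0D) = 0xCD; 0xAB ⊕ 0xCD = 0x66.
Blocks that differ from the original plaintext: P0, P1.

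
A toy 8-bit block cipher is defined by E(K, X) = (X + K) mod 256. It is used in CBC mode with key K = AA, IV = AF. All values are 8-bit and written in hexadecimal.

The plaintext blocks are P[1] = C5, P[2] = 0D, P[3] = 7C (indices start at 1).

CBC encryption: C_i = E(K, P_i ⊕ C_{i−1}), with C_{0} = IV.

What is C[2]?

C[2] = C3

C[1]: P[1] ⊕ AF = 6A; E(K, 6A) = 14.
C[2]: P[2] ⊕ 14 = 19; E(K, 19) = C3.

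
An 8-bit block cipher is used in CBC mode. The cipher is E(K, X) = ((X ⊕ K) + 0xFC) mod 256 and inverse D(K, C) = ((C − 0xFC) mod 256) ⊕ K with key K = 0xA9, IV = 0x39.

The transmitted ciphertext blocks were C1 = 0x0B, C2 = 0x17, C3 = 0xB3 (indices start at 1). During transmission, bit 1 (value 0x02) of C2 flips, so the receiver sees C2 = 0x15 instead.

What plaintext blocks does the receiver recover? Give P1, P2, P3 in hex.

CBC decryption: P_i = D(K, C_i) ⊕ C_{i−1}, with C_{0} = IV.
Only C2 changed, to 0x15. In CBC, a change in C_i garbles P_i and flips the same bit in P_{i+1}. Decrypting the received ciphertext:
P1: D(K, 0x0B) = 0xA6; 0xA6 ⊕ 0x39 = 0x9F.
P2: D(K, 0x15) = 0xB0; 0xB0 ⊕ 0x0B = 0xBB.
P3: D(K, 0xB3) = 0x1E; 0x1E ⊕ 0x15 = 0x0B.
Blocks that differ from the original plaintext: P2, P3.

P1 = 0x9F, P2 = 0xBB, P3 = 0x0B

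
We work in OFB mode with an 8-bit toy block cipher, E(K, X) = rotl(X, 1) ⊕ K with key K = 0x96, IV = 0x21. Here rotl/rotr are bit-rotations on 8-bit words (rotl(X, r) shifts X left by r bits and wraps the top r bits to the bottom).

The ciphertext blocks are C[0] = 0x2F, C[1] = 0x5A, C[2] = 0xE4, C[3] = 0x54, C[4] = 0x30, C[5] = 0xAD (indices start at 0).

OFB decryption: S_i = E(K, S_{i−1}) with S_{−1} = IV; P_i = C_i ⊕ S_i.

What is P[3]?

P[3] = 0x13

P[0]: S = E(K, 0x21) = 0xD4; 0x2F ⊕ 0xD4 = 0xFB.
P[1]: S = E(K, 0xD4) = 0x3F; 0x5A ⊕ 0x3F = 0x65.
P[2]: S = E(K, 0x3F) = 0xE8; 0xE4 ⊕ 0xE8 = 0x0C.
P[3]: S = E(K, 0xE8) = 0x47; 0x54 ⊕ 0x47 = 0x13.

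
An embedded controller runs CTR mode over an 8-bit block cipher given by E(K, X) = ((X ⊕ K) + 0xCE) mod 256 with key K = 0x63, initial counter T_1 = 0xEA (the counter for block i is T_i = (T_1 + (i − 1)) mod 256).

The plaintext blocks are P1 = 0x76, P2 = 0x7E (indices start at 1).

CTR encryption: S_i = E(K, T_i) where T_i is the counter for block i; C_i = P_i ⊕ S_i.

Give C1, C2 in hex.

C1: T = 0xEA, S = E(K, T) = 0x57; 0x76 ⊕ 0x57 = 0x21.
C2: T = 0xEB, S = E(K, T) = 0x56; 0x7E ⊕ 0x56 = 0x28.

C1 = 0x21, C2 = 0x28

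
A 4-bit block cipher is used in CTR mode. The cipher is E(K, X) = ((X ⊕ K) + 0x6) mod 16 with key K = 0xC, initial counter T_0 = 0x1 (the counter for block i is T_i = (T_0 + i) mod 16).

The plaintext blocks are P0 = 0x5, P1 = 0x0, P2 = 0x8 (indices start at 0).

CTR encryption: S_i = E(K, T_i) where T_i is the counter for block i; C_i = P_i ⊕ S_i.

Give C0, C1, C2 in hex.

C0 = 0x6, C1 = 0x4, C2 = 0xD

C0: T = 0x1, S = E(K, T) = 0x3; 0x5 ⊕ 0x3 = 0x6.
C1: T = 0x2, S = E(K, T) = 0x4; 0x0 ⊕ 0x4 = 0x4.
C2: T = 0x3, S = E(K, T) = 0x5; 0x8 ⊕ 0x5 = 0xD.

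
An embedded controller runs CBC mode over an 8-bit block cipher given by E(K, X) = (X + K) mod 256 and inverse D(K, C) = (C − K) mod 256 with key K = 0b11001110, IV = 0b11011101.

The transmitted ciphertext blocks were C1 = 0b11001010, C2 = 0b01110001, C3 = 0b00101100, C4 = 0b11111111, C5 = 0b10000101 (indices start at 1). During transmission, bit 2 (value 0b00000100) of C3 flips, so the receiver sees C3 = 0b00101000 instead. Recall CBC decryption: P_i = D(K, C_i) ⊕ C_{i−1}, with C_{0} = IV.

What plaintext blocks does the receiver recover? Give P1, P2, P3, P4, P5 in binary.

P1 = 0b00100001, P2 = 0b01101001, P3 = 0b00101011, P4 = 0b00011001, P5 = 0b01001000

Only C3 changed, to 0b00101000. In CBC, a change in C_i garbles P_i and flips the same bit in P_{i+1}. Decrypting the received ciphertext:
P1: D(K, 0b11001010) = 0b11111100; 0b11111100 ⊕ 0b11011101 = 0b00100001.
P2: D(K, 0b01110001) = 0b10100011; 0b10100011 ⊕ 0b11001010 = 0b01101001.
P3: D(K, 0b00101000) = 0b01011010; 0b01011010 ⊕ 0b01110001 = 0b00101011.
P4: D(K, 0b11111111) = 0b00110001; 0b00110001 ⊕ 0b00101000 = 0b00011001.
P5: D(K, 0b10000101) = 0b10110111; 0b10110111 ⊕ 0b11111111 = 0b01001000.
Blocks that differ from the original plaintext: P3, P4.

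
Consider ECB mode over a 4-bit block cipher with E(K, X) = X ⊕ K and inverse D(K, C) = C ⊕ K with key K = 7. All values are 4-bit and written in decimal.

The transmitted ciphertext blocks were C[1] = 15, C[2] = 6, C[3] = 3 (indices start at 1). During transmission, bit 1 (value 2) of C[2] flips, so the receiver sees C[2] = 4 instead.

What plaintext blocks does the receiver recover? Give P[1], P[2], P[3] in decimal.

P[1] = 8, P[2] = 3, P[3] = 4

ECB decryption: P_i = D(K, C_i).
Only C[2] changed, to 4. In ECB, a change in C_i affects only P_i. Decrypting the received ciphertext:
P[1]: D(K, 15) = 8.
P[2]: D(K, 4) = 3.
P[3]: D(K, 3) = 4.
Blocks that differ from the original plaintext: P[2].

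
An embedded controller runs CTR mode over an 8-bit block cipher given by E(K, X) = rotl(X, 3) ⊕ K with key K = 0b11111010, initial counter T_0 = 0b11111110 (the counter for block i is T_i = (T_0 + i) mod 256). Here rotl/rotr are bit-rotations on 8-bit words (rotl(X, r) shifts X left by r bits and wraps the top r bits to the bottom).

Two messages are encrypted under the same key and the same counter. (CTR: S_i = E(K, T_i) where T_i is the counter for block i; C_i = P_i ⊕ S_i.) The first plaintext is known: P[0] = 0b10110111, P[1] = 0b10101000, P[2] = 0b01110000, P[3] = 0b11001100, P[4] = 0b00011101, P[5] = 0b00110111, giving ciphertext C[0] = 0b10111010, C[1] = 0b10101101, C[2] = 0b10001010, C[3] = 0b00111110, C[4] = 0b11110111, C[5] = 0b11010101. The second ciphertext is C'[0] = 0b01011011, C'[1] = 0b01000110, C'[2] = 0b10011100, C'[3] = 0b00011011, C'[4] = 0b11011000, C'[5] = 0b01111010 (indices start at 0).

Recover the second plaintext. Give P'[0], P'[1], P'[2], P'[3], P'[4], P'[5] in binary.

In CTR with a reused counter, both messages share the same keystream S_i, so C_i ⊕ C'_i = P_i ⊕ P'_i and thus P'_i = P_i ⊕ C_i ⊕ C'_i.
P'[0]: 0b10110111 ⊕ 0b10111010 ⊕ 0b01011011 = 0b01010110.
P'[1]: 0b10101000 ⊕ 0b10101101 ⊕ 0b01000110 = 0b01000011.
P'[2]: 0b01110000 ⊕ 0b10001010 ⊕ 0b10011100 = 0b01100110.
P'[3]: 0b11001100 ⊕ 0b00111110 ⊕ 0b00011011 = 0b11101001.
P'[4]: 0b00011101 ⊕ 0b11110111 ⊕ 0b11011000 = 0b00110010.
P'[5]: 0b00110111 ⊕ 0b11010101 ⊕ 0b01111010 = 0b10011000.

P'[0] = 0b01010110, P'[1] = 0b01000011, P'[2] = 0b01100110, P'[3] = 0b11101001, P'[4] = 0b00110010, P'[5] = 0b10011000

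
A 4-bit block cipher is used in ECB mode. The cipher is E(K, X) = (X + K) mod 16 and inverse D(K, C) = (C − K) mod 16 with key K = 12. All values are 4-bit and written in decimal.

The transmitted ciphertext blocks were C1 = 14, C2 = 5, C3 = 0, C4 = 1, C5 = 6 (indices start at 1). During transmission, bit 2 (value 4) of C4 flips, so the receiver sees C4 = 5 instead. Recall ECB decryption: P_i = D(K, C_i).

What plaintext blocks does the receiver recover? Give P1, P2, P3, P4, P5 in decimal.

Only C4 changed, to 5. In ECB, a change in C_i affects only P_i. Decrypting the received ciphertext:
P1: D(K, 14) = 2.
P2: D(K, 5) = 9.
P3: D(K, 0) = 4.
P4: D(K, 5) = 9.
P5: D(K, 6) = 10.
Blocks that differ from the original plaintext: P4.

P1 = 2, P2 = 9, P3 = 4, P4 = 9, P5 = 10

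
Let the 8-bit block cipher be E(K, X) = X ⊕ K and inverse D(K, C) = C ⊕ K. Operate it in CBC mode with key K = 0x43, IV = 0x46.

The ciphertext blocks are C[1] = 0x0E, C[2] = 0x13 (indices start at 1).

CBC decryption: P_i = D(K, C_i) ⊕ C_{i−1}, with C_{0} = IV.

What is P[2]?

P[2]: D(K, 0x13) = 0x50; 0x50 ⊕ 0x0E = 0x5E.

P[2] = 0x5E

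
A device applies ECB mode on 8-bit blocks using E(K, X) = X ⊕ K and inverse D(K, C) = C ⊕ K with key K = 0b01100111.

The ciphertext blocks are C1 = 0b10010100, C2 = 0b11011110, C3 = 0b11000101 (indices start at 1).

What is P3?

ECB decryption: P_i = D(K, C_i).
P3: D(K, 0b11000101) = 0b10100010.

P3 = 0b10100010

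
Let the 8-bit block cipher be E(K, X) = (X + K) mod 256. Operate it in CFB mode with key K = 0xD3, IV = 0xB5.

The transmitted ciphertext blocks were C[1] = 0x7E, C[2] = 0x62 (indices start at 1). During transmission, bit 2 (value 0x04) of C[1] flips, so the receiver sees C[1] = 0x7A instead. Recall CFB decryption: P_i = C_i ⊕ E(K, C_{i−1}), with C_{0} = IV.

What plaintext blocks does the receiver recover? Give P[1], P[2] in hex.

P[1] = 0xF2, P[2] = 0x2F

Only C[1] changed, to 0x7A. In CFB, a change in C_i flips the same bit in P_i and garbles P_{i+1}. Decrypting the received ciphertext:
P[1]: E(K, 0xB5) = 0x88; 0x7A ⊕ 0x88 = 0xF2.
P[2]: E(K, 0x7A) = 0x4D; 0x62 ⊕ 0x4D = 0x2F.
Blocks that differ from the original plaintext: P[1], P[2].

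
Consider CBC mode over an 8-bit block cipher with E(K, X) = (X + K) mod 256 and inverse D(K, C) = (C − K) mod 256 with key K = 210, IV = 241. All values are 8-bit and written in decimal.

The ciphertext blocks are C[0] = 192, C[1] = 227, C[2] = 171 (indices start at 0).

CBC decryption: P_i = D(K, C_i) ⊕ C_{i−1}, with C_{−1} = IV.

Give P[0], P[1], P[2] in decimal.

P[0]: D(K, 192) = 238; 238 ⊕ 241 = 31.
P[1]: D(K, 227) = 17; 17 ⊕ 192 = 209.
P[2]: D(K, 171) = 217; 217 ⊕ 227 = 58.

P[0] = 31, P[1] = 209, P[2] = 58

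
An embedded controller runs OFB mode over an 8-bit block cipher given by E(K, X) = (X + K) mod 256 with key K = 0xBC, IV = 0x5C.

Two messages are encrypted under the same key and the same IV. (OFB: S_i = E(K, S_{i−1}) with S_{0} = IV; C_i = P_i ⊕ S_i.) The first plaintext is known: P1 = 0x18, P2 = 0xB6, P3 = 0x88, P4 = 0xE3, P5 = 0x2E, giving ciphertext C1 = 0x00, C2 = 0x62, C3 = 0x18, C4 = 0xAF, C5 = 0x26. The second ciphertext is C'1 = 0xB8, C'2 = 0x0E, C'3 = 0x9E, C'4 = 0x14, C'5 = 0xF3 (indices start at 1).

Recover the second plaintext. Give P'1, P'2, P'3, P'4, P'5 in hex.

P'1 = 0xA0, P'2 = 0xDA, P'3 = 0x0E, P'4 = 0x58, P'5 = 0xFB

In OFB with a reused IV, both messages share the same keystream S_i, so C_i ⊕ C'_i = P_i ⊕ P'_i and thus P'_i = P_i ⊕ C_i ⊕ C'_i.
P'1: 0x18 ⊕ 0x00 ⊕ 0xB8 = 0xA0.
P'2: 0xB6 ⊕ 0x62 ⊕ 0x0E = 0xDA.
P'3: 0x88 ⊕ 0x18 ⊕ 0x9E = 0x0E.
P'4: 0xE3 ⊕ 0xAF ⊕ 0x14 = 0x58.
P'5: 0x2E ⊕ 0x26 ⊕ 0xF3 = 0xFB.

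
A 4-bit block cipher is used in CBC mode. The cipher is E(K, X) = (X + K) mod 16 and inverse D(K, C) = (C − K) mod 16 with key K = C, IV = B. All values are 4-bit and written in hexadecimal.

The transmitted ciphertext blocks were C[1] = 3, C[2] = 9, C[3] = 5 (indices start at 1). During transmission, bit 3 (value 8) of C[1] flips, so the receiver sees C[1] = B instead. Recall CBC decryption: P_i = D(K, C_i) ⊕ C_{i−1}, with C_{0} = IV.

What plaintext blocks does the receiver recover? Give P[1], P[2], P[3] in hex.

Only C[1] changed, to B. In CBC, a change in C_i garbles P_i and flips the same bit in P_{i+1}. Decrypting the received ciphertext:
P[1]: D(K, B) = F; F ⊕ B = 4.
P[2]: D(K, 9) = D; D ⊕ B = 6.
P[3]: D(K, 5) = 9; 9 ⊕ 9 = 0.
Blocks that differ from the original plaintext: P[1], P[2].

P[1] = 4, P[2] = 6, P[3] = 0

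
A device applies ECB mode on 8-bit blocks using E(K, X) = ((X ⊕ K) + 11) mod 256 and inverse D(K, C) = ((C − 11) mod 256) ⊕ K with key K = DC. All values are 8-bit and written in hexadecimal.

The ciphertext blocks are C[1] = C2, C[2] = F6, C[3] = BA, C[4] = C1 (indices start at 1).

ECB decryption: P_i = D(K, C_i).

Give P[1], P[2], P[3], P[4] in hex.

P[1]: D(K, C2) = 6D.
P[2]: D(K, F6) = 39.
P[3]: D(K, BA) = 75.
P[4]: D(K, C1) = 6C.

P[1] = 6D, P[2] = 39, P[3] = 75, P[4] = 6C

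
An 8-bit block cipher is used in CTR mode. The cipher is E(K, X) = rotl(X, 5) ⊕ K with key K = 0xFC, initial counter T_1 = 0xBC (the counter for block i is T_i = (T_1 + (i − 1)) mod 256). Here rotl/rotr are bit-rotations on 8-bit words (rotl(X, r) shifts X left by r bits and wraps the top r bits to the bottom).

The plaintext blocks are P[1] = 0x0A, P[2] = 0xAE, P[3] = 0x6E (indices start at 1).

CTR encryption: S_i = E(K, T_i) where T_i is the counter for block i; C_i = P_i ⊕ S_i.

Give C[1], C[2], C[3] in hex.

C[1]: T = 0xBC, S = E(K, T) = 0x6B; 0x0A ⊕ 0x6B = 0x61.
C[2]: T = 0xBD, S = E(K, T) = 0x4B; 0xAE ⊕ 0x4B = 0xE5.
C[3]: T = 0xBE, S = E(K, T) = 0x2B; 0x6E ⊕ 0x2B = 0x45.

C[1] = 0x61, C[2] = 0xE5, C[3] = 0x45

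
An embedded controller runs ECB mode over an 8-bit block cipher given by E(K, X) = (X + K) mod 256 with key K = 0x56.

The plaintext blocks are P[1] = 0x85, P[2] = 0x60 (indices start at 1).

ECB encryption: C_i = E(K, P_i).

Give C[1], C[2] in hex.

C[1] = 0xDB, C[2] = 0xB6

C[1]: E(K, 0x85) = 0xDB.
C[2]: E(K, 0x60) = 0xB6.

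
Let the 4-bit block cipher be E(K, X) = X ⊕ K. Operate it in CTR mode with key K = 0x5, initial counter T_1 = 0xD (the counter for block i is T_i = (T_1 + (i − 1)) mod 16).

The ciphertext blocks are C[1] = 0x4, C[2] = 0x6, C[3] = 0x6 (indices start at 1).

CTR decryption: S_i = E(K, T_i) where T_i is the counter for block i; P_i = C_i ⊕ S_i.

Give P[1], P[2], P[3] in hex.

P[1]: T = 0xD, S = E(K, T) = 0x8; 0x4 ⊕ 0x8 = 0xC.
P[2]: T = 0xE, S = E(K, T) = 0xB; 0x6 ⊕ 0xB = 0xD.
P[3]: T = 0xF, S = E(K, T) = 0xA; 0x6 ⊕ 0xA = 0xC.

P[1] = 0xC, P[2] = 0xD, P[3] = 0xC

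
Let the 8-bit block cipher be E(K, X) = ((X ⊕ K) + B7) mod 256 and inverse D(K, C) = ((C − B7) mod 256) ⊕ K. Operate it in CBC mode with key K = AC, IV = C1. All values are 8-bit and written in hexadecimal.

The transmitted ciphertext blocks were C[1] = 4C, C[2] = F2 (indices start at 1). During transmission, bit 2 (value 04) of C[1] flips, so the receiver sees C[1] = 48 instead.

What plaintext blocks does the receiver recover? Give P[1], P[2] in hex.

CBC decryption: P_i = D(K, C_i) ⊕ C_{i−1}, with C_{0} = IV.
Only C[1] changed, to 48. In CBC, a change in C_i garbles P_i and flips the same bit in P_{i+1}. Decrypting the received ciphertext:
P[1]: D(K, 48) = 3D; 3D ⊕ C1 = FC.
P[2]: D(K, F2) = 97; 97 ⊕ 48 = DF.
Blocks that differ from the original plaintext: P[1], P[2].

P[1] = FC, P[2] = DF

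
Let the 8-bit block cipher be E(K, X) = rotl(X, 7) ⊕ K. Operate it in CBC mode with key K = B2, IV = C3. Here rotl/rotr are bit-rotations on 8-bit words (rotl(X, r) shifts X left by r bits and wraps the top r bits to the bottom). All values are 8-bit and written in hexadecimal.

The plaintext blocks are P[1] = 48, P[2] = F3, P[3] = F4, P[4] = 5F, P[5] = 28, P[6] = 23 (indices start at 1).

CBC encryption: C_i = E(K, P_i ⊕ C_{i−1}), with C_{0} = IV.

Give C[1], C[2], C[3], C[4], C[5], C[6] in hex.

C[1] = 77, C[2] = F0, C[3] = B0, C[4] = 45, C[5] = 04, C[6] = 21

C[1]: P[1] ⊕ C3 = 8B; E(K, 8B) = 77.
C[2]: P[2] ⊕ 77 = 84; E(K, 84) = F0.
C[3]: P[3] ⊕ F0 = 04; E(K, 04) = B0.
C[4]: P[4] ⊕ B0 = EF; E(K, EF) = 45.
C[5]: P[5] ⊕ 45 = 6D; E(K, 6D) = 04.
C[6]: P[6] ⊕ 04 = 27; E(K, 27) = 21.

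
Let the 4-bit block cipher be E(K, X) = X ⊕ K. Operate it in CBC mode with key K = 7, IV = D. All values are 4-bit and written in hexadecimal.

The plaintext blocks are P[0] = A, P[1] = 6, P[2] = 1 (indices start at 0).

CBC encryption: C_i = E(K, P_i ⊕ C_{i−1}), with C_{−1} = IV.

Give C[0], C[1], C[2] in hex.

C[0] = 0, C[1] = 1, C[2] = 7

C[0]: P[0] ⊕ D = 7; E(K, 7) = 0.
C[1]: P[1] ⊕ 0 = 6; E(K, 6) = 1.
C[2]: P[2] ⊕ 1 = 0; E(K, 0) = 7.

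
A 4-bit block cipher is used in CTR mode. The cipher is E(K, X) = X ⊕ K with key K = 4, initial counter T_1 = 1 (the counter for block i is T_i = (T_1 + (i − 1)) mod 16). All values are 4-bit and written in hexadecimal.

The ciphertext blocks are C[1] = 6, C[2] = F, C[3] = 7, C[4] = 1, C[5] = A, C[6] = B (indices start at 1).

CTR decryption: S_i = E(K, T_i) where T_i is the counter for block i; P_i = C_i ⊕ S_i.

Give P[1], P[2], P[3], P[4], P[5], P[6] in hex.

P[1]: T = 1, S = E(K, T) = 5; 6 ⊕ 5 = 3.
P[2]: T = 2, S = E(K, T) = 6; F ⊕ 6 = 9.
P[3]: T = 3, S = E(K, T) = 7; 7 ⊕ 7 = 0.
P[4]: T = 4, S = E(K, T) = 0; 1 ⊕ 0 = 1.
P[5]: T = 5, S = E(K, T) = 1; A ⊕ 1 = B.
P[6]: T = 6, S = E(K, T) = 2; B ⊕ 2 = 9.

P[1] = 3, P[2] = 9, P[3] = 0, P[4] = 1, P[5] = B, P[6] = 9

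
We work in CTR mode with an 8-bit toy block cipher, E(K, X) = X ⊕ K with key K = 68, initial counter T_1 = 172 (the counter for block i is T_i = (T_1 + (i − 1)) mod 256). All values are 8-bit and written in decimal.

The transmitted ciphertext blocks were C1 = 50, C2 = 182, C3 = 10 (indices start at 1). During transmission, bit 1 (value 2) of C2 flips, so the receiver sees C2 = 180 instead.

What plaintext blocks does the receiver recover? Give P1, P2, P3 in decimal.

CTR decryption: S_i = E(K, T_i) where T_i is the counter for block i; P_i = C_i ⊕ S_i.
Only C2 changed, to 180. In CTR, a change in C_i flips the same bit in P_i only; the keystream is unaffected. Decrypting the received ciphertext:
P1: T = 172, S = E(K, T) = 232; 50 ⊕ 232 = 218.
P2: T = 173, S = E(K, T) = 233; 180 ⊕ 233 = 93.
P3: T = 174, S = E(K, T) = 234; 10 ⊕ 234 = 224.
Blocks that differ from the original plaintext: P2.

P1 = 218, P2 = 93, P3 = 224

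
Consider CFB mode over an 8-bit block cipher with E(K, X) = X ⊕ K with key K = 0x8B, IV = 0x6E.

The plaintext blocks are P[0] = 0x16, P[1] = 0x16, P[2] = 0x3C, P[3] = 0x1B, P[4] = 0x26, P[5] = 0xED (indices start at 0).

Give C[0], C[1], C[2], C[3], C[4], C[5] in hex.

C[0] = 0xF3, C[1] = 0x6E, C[2] = 0xD9, C[3] = 0x49, C[4] = 0xE4, C[5] = 0x82

CFB encryption: C_i = P_i ⊕ E(K, C_{i−1}), with C_{−1} = IV.
C[0]: E(K, 0x6E) = 0xE5; 0x16 ⊕ 0xE5 = 0xF3.
C[1]: E(K, 0xF3) = 0x78; 0x16 ⊕ 0x78 = 0x6E.
C[2]: E(K, 0x6E) = 0xE5; 0x3C ⊕ 0xE5 = 0xD9.
C[3]: E(K, 0xD9) = 0x52; 0x1B ⊕ 0x52 = 0x49.
C[4]: E(K, 0x49) = 0xC2; 0x26 ⊕ 0xC2 = 0xE4.
C[5]: E(K, 0xE4) = 0x6F; 0xED ⊕ 0x6F = 0x82.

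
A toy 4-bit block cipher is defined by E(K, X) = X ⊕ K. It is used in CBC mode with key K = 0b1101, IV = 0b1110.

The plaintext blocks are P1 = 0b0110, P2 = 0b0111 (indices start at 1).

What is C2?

CBC encryption: C_i = E(K, P_i ⊕ C_{i−1}), with C_{0} = IV.
C1: P1 ⊕ 0b1110 = 0b1000; E(K, 0b1000) = 0b0101.
C2: P2 ⊕ 0b0101 = 0b0010; E(K, 0b0010) = 0b1111.

C2 = 0b1111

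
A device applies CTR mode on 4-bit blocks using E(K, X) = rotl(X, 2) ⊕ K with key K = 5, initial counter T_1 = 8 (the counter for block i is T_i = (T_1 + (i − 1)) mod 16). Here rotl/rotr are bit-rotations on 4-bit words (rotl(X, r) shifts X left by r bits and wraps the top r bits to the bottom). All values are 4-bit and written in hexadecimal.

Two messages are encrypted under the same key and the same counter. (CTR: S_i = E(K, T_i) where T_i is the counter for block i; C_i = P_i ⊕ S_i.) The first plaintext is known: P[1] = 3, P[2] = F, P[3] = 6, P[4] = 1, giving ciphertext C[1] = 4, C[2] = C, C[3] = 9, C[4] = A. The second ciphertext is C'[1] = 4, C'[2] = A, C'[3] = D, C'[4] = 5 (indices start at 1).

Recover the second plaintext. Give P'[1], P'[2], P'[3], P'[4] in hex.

P'[1] = 3, P'[2] = 9, P'[3] = 2, P'[4] = E

In CTR with a reused counter, both messages share the same keystream S_i, so C_i ⊕ C'_i = P_i ⊕ P'_i and thus P'_i = P_i ⊕ C_i ⊕ C'_i.
P'[1]: 3 ⊕ 4 ⊕ 4 = 3.
P'[2]: F ⊕ C ⊕ A = 9.
P'[3]: 6 ⊕ 9 ⊕ D = 2.
P'[4]: 1 ⊕ A ⊕ 5 = E.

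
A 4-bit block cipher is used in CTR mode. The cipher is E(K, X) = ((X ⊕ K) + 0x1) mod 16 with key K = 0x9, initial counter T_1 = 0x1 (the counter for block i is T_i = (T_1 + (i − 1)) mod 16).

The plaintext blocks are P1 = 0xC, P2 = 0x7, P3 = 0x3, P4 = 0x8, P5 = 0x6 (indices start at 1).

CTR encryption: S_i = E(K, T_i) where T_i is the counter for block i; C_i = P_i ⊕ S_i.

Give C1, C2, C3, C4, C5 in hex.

C1 = 0x5, C2 = 0xB, C3 = 0x8, C4 = 0x6, C5 = 0xB

C1: T = 0x1, S = E(K, T) = 0x9; 0xC ⊕ 0x9 = 0x5.
C2: T = 0x2, S = E(K, T) = 0xC; 0x7 ⊕ 0xC = 0xB.
C3: T = 0x3, S = E(K, T) = 0xB; 0x3 ⊕ 0xB = 0x8.
C4: T = 0x4, S = E(K, T) = 0xE; 0x8 ⊕ 0xE = 0x6.
C5: T = 0x5, S = E(K, T) = 0xD; 0x6 ⊕ 0xD = 0xB.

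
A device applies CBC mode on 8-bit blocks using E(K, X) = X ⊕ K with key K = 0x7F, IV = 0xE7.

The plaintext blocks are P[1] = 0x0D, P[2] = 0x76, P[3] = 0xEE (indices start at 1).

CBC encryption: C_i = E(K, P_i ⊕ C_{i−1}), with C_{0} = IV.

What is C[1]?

C[1] = 0x95

C[1]: P[1] ⊕ 0xE7 = 0xEA; E(K, 0xEA) = 0x95.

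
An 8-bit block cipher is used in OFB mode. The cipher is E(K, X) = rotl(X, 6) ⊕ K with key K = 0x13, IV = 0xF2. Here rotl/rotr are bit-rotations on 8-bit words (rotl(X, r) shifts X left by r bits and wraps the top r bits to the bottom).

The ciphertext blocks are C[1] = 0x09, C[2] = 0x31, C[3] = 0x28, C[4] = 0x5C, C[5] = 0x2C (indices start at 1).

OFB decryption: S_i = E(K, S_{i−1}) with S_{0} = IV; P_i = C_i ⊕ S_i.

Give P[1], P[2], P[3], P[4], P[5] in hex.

P[1]: S = E(K, 0xF2) = 0xAF; 0x09 ⊕ 0xAF = 0xA6.
P[2]: S = E(K, 0xAF) = 0xF8; 0x31 ⊕ 0xF8 = 0xC9.
P[3]: S = E(K, 0xF8) = 0x2D; 0x28 ⊕ 0x2D = 0x05.
P[4]: S = E(K, 0x2D) = 0x58; 0x5C ⊕ 0x58 = 0x04.
P[5]: S = E(K, 0x58) = 0x05; 0x2C ⊕ 0x05 = 0x29.

P[1] = 0xA6, P[2] = 0xC9, P[3] = 0x05, P[4] = 0x04, P[5] = 0x29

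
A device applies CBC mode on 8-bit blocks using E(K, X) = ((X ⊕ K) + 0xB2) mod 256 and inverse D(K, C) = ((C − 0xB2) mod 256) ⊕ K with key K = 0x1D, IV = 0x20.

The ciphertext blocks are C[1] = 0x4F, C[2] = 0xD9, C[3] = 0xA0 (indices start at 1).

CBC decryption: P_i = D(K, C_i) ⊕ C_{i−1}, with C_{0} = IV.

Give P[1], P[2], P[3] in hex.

P[1]: D(K, 0x4F) = 0x80; 0x80 ⊕ 0x20 = 0xA0.
P[2]: D(K, 0xD9) = 0x3A; 0x3A ⊕ 0x4F = 0x75.
P[3]: D(K, 0xA0) = 0xF3; 0xF3 ⊕ 0xD9 = 0x2A.

P[1] = 0xA0, P[2] = 0x75, P[3] = 0x2A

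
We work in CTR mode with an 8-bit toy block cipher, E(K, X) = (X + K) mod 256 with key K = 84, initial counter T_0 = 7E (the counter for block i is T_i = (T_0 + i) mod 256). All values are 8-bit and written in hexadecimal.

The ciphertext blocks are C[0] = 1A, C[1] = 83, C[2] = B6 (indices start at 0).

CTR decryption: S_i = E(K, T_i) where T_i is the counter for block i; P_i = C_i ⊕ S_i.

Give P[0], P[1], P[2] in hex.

P[0] = 18, P[1] = 80, P[2] = B2

P[0]: T = 7E, S = E(K, T) = 02; 1A ⊕ 02 = 18.
P[1]: T = 7F, S = E(K, T) = 03; 83 ⊕ 03 = 80.
P[2]: T = 80, S = E(K, T) = 04; B6 ⊕ 04 = B2.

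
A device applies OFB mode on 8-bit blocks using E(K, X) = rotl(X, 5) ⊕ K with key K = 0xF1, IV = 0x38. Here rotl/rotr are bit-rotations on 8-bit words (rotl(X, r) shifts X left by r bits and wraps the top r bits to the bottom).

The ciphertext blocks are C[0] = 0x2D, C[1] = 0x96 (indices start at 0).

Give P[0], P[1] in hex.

OFB decryption: S_i = E(K, S_{i−1}) with S_{−1} = IV; P_i = C_i ⊕ S_i.
P[0]: S = E(K, 0x38) = 0xF6; 0x2D ⊕ 0xF6 = 0xDB.
P[1]: S = E(K, 0xF6) = 0x2F; 0x96 ⊕ 0x2F = 0xB9.

P[0] = 0xDB, P[1] = 0xB9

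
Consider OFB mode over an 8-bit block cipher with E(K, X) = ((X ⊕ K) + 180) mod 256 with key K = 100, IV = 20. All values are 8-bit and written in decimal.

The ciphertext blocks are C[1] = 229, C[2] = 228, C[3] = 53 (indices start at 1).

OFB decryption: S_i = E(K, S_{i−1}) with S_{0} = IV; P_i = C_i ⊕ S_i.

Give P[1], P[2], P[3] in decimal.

P[1]: S = E(K, 20) = 36; 229 ⊕ 36 = 193.
P[2]: S = E(K, 36) = 244; 228 ⊕ 244 = 16.
P[3]: S = E(K, 244) = 68; 53 ⊕ 68 = 113.

P[1] = 193, P[2] = 16, P[3] = 113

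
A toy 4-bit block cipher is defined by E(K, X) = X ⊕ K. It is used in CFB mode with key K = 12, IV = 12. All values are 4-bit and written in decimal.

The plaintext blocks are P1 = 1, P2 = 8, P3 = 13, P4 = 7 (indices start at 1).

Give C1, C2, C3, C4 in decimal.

C1 = 1, C2 = 5, C3 = 4, C4 = 15

CFB encryption: C_i = P_i ⊕ E(K, C_{i−1}), with C_{0} = IV.
C1: E(K, 12) = 0; 1 ⊕ 0 = 1.
C2: E(K, 1) = 13; 8 ⊕ 13 = 5.
C3: E(K, 5) = 9; 13 ⊕ 9 = 4.
C4: E(K, 4) = 8; 7 ⊕ 8 = 15.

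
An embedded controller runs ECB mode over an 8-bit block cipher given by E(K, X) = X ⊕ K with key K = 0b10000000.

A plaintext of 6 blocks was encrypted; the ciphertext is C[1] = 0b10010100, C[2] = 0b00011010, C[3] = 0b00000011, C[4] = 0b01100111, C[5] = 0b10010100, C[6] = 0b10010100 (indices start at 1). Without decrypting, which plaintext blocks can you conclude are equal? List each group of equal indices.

P[1] = P[5] = P[6]

ECB encrypts each block independently with the same key, so equal ciphertext blocks imply equal plaintext blocks.
C[1] = C[5] = C[6] = 0b10010100, so P[1] = P[5] = P[6].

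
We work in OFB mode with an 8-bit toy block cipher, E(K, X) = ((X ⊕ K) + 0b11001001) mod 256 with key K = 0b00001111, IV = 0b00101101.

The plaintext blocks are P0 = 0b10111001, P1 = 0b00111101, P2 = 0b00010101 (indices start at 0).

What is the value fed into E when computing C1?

OFB encryption: S_i = E(K, S_{i−1}) with S_{−1} = IV; C_i = P_i ⊕ S_i.
C0: S = E(K, 0b00101101) = 0b11101011; 0b10111001 ⊕ 0b11101011 = 0b01010010.
C1: S = E(K, 0b11101011) = 0b10101101; 0b00111101 ⊕ 0b10101101 = 0b10010000.
So the input to E for block 1 is 0b11101011.

0b11101011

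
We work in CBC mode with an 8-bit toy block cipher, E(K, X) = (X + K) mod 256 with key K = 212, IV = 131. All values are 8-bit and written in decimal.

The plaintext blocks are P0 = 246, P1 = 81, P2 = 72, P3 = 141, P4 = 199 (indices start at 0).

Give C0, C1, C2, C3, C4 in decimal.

C0 = 73, C1 = 236, C2 = 120, C3 = 201, C4 = 226

CBC encryption: C_i = E(K, P_i ⊕ C_{i−1}), with C_{−1} = IV.
C0: P0 ⊕ 131 = 117; E(K, 117) = 73.
C1: P1 ⊕ 73 = 24; E(K, 24) = 236.
C2: P2 ⊕ 236 = 164; E(K, 164) = 120.
C3: P3 ⊕ 120 = 245; E(K, 245) = 201.
C4: P4 ⊕ 201 = 14; E(K, 14) = 226.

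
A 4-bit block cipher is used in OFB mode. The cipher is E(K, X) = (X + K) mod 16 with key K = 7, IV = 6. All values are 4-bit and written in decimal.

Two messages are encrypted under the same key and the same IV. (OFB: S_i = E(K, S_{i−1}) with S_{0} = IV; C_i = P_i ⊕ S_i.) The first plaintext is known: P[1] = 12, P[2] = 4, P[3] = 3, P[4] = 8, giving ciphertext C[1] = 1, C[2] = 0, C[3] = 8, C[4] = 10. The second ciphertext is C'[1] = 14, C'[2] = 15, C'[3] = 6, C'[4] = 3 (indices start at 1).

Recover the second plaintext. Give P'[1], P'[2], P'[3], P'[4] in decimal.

In OFB with a reused IV, both messages share the same keystream S_i, so C_i ⊕ C'_i = P_i ⊕ P'_i and thus P'_i = P_i ⊕ C_i ⊕ C'_i.
P'[1]: 12 ⊕ 1 ⊕ 14 = 3.
P'[2]: 4 ⊕ 0 ⊕ 15 = 11.
P'[3]: 3 ⊕ 8 ⊕ 6 = 13.
P'[4]: 8 ⊕ 10 ⊕ 3 = 1.

P'[1] = 3, P'[2] = 11, P'[3] = 13, P'[4] = 1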